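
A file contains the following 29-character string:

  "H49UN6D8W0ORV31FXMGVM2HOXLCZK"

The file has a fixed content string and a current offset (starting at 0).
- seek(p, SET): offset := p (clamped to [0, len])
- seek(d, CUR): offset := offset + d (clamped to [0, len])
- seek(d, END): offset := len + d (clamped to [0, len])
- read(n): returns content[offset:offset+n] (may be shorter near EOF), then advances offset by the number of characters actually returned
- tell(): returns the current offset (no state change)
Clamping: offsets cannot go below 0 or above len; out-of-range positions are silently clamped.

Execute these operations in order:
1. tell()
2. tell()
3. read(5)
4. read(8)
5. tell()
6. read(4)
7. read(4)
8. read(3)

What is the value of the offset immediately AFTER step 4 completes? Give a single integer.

Answer: 13

Derivation:
After 1 (tell()): offset=0
After 2 (tell()): offset=0
After 3 (read(5)): returned 'H49UN', offset=5
After 4 (read(8)): returned '6D8W0ORV', offset=13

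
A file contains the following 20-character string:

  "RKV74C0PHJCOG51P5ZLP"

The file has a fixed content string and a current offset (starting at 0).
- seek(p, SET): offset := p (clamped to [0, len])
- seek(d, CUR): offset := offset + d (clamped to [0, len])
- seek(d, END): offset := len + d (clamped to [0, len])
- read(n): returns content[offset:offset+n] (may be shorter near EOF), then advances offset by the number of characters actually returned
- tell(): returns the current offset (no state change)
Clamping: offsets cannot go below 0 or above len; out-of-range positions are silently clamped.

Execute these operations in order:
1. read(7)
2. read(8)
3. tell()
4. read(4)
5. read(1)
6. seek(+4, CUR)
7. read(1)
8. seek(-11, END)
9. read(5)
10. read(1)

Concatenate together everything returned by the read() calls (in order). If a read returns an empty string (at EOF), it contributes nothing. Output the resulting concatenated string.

Answer: RKV74C0PHJCOG51P5ZLPJCOG51

Derivation:
After 1 (read(7)): returned 'RKV74C0', offset=7
After 2 (read(8)): returned 'PHJCOG51', offset=15
After 3 (tell()): offset=15
After 4 (read(4)): returned 'P5ZL', offset=19
After 5 (read(1)): returned 'P', offset=20
After 6 (seek(+4, CUR)): offset=20
After 7 (read(1)): returned '', offset=20
After 8 (seek(-11, END)): offset=9
After 9 (read(5)): returned 'JCOG5', offset=14
After 10 (read(1)): returned '1', offset=15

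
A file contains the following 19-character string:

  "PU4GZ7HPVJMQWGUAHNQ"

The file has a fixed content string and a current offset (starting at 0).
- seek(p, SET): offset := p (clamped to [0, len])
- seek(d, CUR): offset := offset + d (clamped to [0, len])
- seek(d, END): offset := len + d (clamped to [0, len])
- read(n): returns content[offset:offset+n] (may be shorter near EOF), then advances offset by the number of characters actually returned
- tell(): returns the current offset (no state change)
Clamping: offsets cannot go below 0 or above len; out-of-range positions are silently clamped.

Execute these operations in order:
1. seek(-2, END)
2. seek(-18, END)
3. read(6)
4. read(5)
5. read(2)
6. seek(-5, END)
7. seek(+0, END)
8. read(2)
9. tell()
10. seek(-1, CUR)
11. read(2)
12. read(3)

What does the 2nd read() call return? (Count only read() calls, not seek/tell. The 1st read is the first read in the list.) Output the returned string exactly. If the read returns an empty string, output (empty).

After 1 (seek(-2, END)): offset=17
After 2 (seek(-18, END)): offset=1
After 3 (read(6)): returned 'U4GZ7H', offset=7
After 4 (read(5)): returned 'PVJMQ', offset=12
After 5 (read(2)): returned 'WG', offset=14
After 6 (seek(-5, END)): offset=14
After 7 (seek(+0, END)): offset=19
After 8 (read(2)): returned '', offset=19
After 9 (tell()): offset=19
After 10 (seek(-1, CUR)): offset=18
After 11 (read(2)): returned 'Q', offset=19
After 12 (read(3)): returned '', offset=19

Answer: PVJMQ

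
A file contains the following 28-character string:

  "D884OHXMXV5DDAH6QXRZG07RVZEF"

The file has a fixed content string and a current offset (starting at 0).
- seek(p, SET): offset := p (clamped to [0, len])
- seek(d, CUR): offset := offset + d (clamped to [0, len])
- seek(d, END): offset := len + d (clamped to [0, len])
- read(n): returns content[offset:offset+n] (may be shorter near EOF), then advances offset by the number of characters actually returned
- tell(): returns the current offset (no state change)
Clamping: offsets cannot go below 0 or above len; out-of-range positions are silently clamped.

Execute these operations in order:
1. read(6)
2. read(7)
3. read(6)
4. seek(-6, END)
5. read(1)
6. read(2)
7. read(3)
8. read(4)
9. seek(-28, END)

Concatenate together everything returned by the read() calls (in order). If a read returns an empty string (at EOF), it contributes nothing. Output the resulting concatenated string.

Answer: D884OHXMXV5DDAH6QXR7RVZEF

Derivation:
After 1 (read(6)): returned 'D884OH', offset=6
After 2 (read(7)): returned 'XMXV5DD', offset=13
After 3 (read(6)): returned 'AH6QXR', offset=19
After 4 (seek(-6, END)): offset=22
After 5 (read(1)): returned '7', offset=23
After 6 (read(2)): returned 'RV', offset=25
After 7 (read(3)): returned 'ZEF', offset=28
After 8 (read(4)): returned '', offset=28
After 9 (seek(-28, END)): offset=0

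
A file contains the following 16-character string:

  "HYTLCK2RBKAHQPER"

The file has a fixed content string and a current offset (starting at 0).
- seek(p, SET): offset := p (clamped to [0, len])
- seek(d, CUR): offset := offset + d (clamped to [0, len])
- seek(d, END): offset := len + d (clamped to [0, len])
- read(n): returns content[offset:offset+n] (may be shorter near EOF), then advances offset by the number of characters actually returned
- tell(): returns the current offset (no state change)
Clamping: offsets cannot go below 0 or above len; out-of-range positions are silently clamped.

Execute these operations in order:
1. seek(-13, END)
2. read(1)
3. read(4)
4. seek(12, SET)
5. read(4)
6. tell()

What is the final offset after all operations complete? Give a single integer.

After 1 (seek(-13, END)): offset=3
After 2 (read(1)): returned 'L', offset=4
After 3 (read(4)): returned 'CK2R', offset=8
After 4 (seek(12, SET)): offset=12
After 5 (read(4)): returned 'QPER', offset=16
After 6 (tell()): offset=16

Answer: 16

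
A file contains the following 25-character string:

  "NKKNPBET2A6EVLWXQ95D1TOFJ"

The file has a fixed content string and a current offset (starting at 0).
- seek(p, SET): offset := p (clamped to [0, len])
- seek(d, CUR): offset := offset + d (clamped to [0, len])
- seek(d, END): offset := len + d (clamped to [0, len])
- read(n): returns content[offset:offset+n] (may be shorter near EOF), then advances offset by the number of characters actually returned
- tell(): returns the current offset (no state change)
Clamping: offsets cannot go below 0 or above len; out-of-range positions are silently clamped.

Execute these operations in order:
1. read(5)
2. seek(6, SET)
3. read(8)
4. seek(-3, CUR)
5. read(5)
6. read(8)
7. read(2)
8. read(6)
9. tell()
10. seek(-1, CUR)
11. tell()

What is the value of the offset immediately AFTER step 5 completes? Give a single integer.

Answer: 16

Derivation:
After 1 (read(5)): returned 'NKKNP', offset=5
After 2 (seek(6, SET)): offset=6
After 3 (read(8)): returned 'ET2A6EVL', offset=14
After 4 (seek(-3, CUR)): offset=11
After 5 (read(5)): returned 'EVLWX', offset=16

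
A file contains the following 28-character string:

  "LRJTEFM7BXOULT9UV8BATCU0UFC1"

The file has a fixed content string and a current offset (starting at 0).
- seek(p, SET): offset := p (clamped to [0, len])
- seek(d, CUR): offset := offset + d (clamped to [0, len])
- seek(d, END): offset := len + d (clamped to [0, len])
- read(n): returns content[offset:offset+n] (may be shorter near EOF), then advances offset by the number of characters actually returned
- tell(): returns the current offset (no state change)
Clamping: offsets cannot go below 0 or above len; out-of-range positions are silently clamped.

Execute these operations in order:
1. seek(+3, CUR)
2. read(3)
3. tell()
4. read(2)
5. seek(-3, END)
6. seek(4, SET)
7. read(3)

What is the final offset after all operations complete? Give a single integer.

After 1 (seek(+3, CUR)): offset=3
After 2 (read(3)): returned 'TEF', offset=6
After 3 (tell()): offset=6
After 4 (read(2)): returned 'M7', offset=8
After 5 (seek(-3, END)): offset=25
After 6 (seek(4, SET)): offset=4
After 7 (read(3)): returned 'EFM', offset=7

Answer: 7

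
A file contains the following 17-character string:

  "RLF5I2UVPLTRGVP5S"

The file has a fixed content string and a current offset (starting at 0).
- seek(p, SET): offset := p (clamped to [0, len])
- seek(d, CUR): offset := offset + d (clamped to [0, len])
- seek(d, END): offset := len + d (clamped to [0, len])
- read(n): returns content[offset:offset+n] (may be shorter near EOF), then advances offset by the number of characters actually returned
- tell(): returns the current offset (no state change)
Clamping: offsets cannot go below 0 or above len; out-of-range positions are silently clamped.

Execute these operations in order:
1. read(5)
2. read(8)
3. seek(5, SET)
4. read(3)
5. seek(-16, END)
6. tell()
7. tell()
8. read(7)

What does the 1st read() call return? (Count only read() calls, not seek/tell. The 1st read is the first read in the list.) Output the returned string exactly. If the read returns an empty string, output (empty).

After 1 (read(5)): returned 'RLF5I', offset=5
After 2 (read(8)): returned '2UVPLTRG', offset=13
After 3 (seek(5, SET)): offset=5
After 4 (read(3)): returned '2UV', offset=8
After 5 (seek(-16, END)): offset=1
After 6 (tell()): offset=1
After 7 (tell()): offset=1
After 8 (read(7)): returned 'LF5I2UV', offset=8

Answer: RLF5I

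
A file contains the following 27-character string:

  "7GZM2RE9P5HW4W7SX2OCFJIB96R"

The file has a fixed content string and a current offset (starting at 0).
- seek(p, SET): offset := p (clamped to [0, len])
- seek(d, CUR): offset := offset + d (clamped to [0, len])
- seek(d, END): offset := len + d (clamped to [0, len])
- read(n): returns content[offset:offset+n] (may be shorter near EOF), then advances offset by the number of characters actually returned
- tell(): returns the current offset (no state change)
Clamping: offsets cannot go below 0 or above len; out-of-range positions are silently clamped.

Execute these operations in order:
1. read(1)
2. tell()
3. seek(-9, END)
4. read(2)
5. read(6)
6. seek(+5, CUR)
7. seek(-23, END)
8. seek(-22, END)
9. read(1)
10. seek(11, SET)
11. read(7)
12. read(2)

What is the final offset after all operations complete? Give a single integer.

Answer: 20

Derivation:
After 1 (read(1)): returned '7', offset=1
After 2 (tell()): offset=1
After 3 (seek(-9, END)): offset=18
After 4 (read(2)): returned 'OC', offset=20
After 5 (read(6)): returned 'FJIB96', offset=26
After 6 (seek(+5, CUR)): offset=27
After 7 (seek(-23, END)): offset=4
After 8 (seek(-22, END)): offset=5
After 9 (read(1)): returned 'R', offset=6
After 10 (seek(11, SET)): offset=11
After 11 (read(7)): returned 'W4W7SX2', offset=18
After 12 (read(2)): returned 'OC', offset=20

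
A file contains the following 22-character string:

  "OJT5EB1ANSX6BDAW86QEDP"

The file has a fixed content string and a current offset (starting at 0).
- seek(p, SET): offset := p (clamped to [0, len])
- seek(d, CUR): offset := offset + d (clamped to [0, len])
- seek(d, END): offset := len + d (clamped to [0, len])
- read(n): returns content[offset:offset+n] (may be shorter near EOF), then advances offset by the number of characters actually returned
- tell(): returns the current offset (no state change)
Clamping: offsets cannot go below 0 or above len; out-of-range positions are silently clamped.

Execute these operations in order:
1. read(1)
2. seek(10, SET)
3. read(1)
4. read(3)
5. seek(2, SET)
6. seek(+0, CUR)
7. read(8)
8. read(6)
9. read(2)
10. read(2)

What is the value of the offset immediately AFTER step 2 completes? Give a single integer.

Answer: 10

Derivation:
After 1 (read(1)): returned 'O', offset=1
After 2 (seek(10, SET)): offset=10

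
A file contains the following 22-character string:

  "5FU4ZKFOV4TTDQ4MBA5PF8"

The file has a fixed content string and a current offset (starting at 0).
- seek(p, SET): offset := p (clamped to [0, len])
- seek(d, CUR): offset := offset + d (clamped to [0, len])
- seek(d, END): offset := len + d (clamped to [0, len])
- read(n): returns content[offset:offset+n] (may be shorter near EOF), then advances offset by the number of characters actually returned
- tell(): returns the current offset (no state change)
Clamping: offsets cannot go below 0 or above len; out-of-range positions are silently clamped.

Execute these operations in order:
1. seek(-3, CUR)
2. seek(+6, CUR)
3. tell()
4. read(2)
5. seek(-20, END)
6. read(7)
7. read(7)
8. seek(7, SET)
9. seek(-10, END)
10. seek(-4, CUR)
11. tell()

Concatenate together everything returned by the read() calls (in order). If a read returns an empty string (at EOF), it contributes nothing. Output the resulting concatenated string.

After 1 (seek(-3, CUR)): offset=0
After 2 (seek(+6, CUR)): offset=6
After 3 (tell()): offset=6
After 4 (read(2)): returned 'FO', offset=8
After 5 (seek(-20, END)): offset=2
After 6 (read(7)): returned 'U4ZKFOV', offset=9
After 7 (read(7)): returned '4TTDQ4M', offset=16
After 8 (seek(7, SET)): offset=7
After 9 (seek(-10, END)): offset=12
After 10 (seek(-4, CUR)): offset=8
After 11 (tell()): offset=8

Answer: FOU4ZKFOV4TTDQ4M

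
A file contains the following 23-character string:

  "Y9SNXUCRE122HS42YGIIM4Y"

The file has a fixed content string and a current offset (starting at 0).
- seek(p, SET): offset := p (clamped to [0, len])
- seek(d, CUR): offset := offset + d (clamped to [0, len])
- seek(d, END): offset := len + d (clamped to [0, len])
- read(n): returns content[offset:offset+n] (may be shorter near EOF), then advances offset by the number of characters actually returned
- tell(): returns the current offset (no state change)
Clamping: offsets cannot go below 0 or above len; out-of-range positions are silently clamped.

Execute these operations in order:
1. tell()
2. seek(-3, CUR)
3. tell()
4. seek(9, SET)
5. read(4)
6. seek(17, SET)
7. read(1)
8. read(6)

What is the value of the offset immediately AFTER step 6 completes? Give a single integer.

Answer: 17

Derivation:
After 1 (tell()): offset=0
After 2 (seek(-3, CUR)): offset=0
After 3 (tell()): offset=0
After 4 (seek(9, SET)): offset=9
After 5 (read(4)): returned '122H', offset=13
After 6 (seek(17, SET)): offset=17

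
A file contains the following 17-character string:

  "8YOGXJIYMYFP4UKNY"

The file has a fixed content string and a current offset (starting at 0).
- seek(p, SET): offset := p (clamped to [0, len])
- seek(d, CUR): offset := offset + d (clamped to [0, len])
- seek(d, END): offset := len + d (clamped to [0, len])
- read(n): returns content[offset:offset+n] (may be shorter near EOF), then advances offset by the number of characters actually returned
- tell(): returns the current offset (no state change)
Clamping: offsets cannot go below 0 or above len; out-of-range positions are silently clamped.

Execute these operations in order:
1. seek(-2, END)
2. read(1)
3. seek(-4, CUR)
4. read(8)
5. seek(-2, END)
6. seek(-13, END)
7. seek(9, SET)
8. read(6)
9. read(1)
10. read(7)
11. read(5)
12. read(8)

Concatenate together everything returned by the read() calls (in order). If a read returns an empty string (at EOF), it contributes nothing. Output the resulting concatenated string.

After 1 (seek(-2, END)): offset=15
After 2 (read(1)): returned 'N', offset=16
After 3 (seek(-4, CUR)): offset=12
After 4 (read(8)): returned '4UKNY', offset=17
After 5 (seek(-2, END)): offset=15
After 6 (seek(-13, END)): offset=4
After 7 (seek(9, SET)): offset=9
After 8 (read(6)): returned 'YFP4UK', offset=15
After 9 (read(1)): returned 'N', offset=16
After 10 (read(7)): returned 'Y', offset=17
After 11 (read(5)): returned '', offset=17
After 12 (read(8)): returned '', offset=17

Answer: N4UKNYYFP4UKNY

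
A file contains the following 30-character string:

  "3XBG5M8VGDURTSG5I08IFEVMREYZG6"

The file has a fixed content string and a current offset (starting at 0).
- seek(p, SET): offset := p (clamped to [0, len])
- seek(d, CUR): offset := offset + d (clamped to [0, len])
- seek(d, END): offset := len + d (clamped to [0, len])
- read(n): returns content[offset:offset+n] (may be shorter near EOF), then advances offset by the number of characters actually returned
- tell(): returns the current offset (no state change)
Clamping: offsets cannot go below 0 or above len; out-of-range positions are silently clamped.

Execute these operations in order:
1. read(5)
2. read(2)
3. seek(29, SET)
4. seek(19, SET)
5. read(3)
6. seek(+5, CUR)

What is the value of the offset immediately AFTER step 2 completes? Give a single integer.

After 1 (read(5)): returned '3XBG5', offset=5
After 2 (read(2)): returned 'M8', offset=7

Answer: 7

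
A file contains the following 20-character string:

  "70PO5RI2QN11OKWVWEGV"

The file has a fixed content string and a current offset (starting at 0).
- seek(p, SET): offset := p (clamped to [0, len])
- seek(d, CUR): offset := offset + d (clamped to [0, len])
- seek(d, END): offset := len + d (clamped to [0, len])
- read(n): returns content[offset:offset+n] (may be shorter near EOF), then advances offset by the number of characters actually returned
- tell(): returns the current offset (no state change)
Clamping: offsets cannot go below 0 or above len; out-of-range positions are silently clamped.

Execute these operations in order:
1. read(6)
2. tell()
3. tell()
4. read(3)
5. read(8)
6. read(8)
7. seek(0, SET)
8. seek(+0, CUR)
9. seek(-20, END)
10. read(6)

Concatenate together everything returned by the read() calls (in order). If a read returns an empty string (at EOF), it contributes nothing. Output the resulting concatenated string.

After 1 (read(6)): returned '70PO5R', offset=6
After 2 (tell()): offset=6
After 3 (tell()): offset=6
After 4 (read(3)): returned 'I2Q', offset=9
After 5 (read(8)): returned 'N11OKWVW', offset=17
After 6 (read(8)): returned 'EGV', offset=20
After 7 (seek(0, SET)): offset=0
After 8 (seek(+0, CUR)): offset=0
After 9 (seek(-20, END)): offset=0
After 10 (read(6)): returned '70PO5R', offset=6

Answer: 70PO5RI2QN11OKWVWEGV70PO5R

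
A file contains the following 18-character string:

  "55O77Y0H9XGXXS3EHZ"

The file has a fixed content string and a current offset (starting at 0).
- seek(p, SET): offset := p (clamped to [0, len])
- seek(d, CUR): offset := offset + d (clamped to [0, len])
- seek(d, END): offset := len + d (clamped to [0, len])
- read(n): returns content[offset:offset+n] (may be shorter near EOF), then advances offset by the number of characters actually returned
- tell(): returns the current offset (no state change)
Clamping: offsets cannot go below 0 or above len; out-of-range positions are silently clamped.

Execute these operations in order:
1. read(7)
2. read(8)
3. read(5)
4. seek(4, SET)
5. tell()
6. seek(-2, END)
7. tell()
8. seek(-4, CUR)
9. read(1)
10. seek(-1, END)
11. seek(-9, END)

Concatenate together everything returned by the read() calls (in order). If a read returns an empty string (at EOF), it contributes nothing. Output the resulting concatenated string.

After 1 (read(7)): returned '55O77Y0', offset=7
After 2 (read(8)): returned 'H9XGXXS3', offset=15
After 3 (read(5)): returned 'EHZ', offset=18
After 4 (seek(4, SET)): offset=4
After 5 (tell()): offset=4
After 6 (seek(-2, END)): offset=16
After 7 (tell()): offset=16
After 8 (seek(-4, CUR)): offset=12
After 9 (read(1)): returned 'X', offset=13
After 10 (seek(-1, END)): offset=17
After 11 (seek(-9, END)): offset=9

Answer: 55O77Y0H9XGXXS3EHZX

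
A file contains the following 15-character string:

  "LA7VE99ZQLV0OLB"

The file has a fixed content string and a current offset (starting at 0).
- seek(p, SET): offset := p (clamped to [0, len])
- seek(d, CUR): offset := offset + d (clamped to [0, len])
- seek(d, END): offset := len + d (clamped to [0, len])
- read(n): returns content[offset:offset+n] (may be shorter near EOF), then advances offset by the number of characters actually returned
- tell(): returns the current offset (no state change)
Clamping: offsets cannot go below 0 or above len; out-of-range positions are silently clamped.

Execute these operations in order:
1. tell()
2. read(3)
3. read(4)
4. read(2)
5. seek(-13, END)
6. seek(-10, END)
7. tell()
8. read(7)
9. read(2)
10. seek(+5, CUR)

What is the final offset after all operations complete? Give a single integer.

After 1 (tell()): offset=0
After 2 (read(3)): returned 'LA7', offset=3
After 3 (read(4)): returned 'VE99', offset=7
After 4 (read(2)): returned 'ZQ', offset=9
After 5 (seek(-13, END)): offset=2
After 6 (seek(-10, END)): offset=5
After 7 (tell()): offset=5
After 8 (read(7)): returned '99ZQLV0', offset=12
After 9 (read(2)): returned 'OL', offset=14
After 10 (seek(+5, CUR)): offset=15

Answer: 15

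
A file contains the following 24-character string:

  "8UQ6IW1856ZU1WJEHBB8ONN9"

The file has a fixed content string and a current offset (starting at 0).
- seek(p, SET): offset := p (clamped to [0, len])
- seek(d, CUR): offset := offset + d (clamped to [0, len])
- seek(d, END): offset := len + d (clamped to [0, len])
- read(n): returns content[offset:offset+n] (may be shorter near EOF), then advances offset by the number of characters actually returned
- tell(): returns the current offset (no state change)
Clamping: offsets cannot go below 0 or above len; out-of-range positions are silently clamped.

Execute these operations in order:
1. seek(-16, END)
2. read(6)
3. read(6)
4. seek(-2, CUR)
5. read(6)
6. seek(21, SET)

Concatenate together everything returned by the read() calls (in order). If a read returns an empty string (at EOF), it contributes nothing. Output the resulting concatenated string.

Answer: 56ZU1WJEHBB8B8ONN9

Derivation:
After 1 (seek(-16, END)): offset=8
After 2 (read(6)): returned '56ZU1W', offset=14
After 3 (read(6)): returned 'JEHBB8', offset=20
After 4 (seek(-2, CUR)): offset=18
After 5 (read(6)): returned 'B8ONN9', offset=24
After 6 (seek(21, SET)): offset=21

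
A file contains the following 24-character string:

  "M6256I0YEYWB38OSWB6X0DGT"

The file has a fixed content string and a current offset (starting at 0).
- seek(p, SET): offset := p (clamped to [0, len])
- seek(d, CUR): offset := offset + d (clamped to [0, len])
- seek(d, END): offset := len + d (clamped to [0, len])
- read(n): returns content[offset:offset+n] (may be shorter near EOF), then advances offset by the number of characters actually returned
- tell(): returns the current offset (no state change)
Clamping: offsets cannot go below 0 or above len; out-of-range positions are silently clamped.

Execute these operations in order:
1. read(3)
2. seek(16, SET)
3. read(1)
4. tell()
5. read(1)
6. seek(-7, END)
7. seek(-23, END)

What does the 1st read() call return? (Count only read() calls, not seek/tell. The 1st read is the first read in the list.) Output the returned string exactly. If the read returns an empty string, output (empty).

After 1 (read(3)): returned 'M62', offset=3
After 2 (seek(16, SET)): offset=16
After 3 (read(1)): returned 'W', offset=17
After 4 (tell()): offset=17
After 5 (read(1)): returned 'B', offset=18
After 6 (seek(-7, END)): offset=17
After 7 (seek(-23, END)): offset=1

Answer: M62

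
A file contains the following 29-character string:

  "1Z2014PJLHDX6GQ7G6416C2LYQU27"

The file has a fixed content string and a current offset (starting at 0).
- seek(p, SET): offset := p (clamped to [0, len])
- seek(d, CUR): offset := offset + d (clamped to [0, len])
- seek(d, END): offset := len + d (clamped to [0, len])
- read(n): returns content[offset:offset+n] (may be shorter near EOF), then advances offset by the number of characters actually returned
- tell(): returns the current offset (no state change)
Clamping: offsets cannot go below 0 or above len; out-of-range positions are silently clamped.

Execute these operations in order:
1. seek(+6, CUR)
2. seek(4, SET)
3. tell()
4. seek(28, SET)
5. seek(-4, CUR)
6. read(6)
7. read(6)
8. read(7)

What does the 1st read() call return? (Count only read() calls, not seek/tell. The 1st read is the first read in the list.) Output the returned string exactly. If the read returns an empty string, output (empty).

After 1 (seek(+6, CUR)): offset=6
After 2 (seek(4, SET)): offset=4
After 3 (tell()): offset=4
After 4 (seek(28, SET)): offset=28
After 5 (seek(-4, CUR)): offset=24
After 6 (read(6)): returned 'YQU27', offset=29
After 7 (read(6)): returned '', offset=29
After 8 (read(7)): returned '', offset=29

Answer: YQU27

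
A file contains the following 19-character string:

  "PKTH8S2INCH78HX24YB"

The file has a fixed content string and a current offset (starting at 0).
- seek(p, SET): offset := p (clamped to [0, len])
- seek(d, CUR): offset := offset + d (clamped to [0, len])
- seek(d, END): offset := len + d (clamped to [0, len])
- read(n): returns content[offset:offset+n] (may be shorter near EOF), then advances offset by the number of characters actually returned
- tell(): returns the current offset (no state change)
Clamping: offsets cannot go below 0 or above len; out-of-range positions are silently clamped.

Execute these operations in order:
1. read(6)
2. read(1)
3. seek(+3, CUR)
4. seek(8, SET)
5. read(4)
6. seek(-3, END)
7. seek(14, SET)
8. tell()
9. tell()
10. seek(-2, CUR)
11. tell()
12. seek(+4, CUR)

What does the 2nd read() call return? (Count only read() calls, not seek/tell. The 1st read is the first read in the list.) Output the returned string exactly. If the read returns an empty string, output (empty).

Answer: 2

Derivation:
After 1 (read(6)): returned 'PKTH8S', offset=6
After 2 (read(1)): returned '2', offset=7
After 3 (seek(+3, CUR)): offset=10
After 4 (seek(8, SET)): offset=8
After 5 (read(4)): returned 'NCH7', offset=12
After 6 (seek(-3, END)): offset=16
After 7 (seek(14, SET)): offset=14
After 8 (tell()): offset=14
After 9 (tell()): offset=14
After 10 (seek(-2, CUR)): offset=12
After 11 (tell()): offset=12
After 12 (seek(+4, CUR)): offset=16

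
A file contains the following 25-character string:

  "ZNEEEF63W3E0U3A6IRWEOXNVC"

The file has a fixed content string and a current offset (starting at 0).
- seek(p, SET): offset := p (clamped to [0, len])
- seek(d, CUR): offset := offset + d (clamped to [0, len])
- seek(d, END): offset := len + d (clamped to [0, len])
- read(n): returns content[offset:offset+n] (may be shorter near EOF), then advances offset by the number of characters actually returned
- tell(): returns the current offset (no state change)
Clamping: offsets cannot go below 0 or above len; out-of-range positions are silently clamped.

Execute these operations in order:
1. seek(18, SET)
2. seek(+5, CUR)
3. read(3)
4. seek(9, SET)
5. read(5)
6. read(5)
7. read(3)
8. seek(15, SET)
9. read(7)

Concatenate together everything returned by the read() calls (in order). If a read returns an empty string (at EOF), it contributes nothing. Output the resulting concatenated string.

Answer: VC3E0U3A6IRWEOX6IRWEOX

Derivation:
After 1 (seek(18, SET)): offset=18
After 2 (seek(+5, CUR)): offset=23
After 3 (read(3)): returned 'VC', offset=25
After 4 (seek(9, SET)): offset=9
After 5 (read(5)): returned '3E0U3', offset=14
After 6 (read(5)): returned 'A6IRW', offset=19
After 7 (read(3)): returned 'EOX', offset=22
After 8 (seek(15, SET)): offset=15
After 9 (read(7)): returned '6IRWEOX', offset=22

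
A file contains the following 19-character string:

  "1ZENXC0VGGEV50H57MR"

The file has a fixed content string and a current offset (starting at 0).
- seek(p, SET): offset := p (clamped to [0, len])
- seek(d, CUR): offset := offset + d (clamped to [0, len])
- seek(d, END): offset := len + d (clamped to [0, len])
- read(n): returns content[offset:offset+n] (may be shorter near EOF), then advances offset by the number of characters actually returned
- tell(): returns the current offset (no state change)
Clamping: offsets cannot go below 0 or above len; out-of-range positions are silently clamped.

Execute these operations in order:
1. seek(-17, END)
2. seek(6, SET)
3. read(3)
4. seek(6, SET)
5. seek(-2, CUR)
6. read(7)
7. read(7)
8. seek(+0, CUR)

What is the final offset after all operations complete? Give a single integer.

After 1 (seek(-17, END)): offset=2
After 2 (seek(6, SET)): offset=6
After 3 (read(3)): returned '0VG', offset=9
After 4 (seek(6, SET)): offset=6
After 5 (seek(-2, CUR)): offset=4
After 6 (read(7)): returned 'XC0VGGE', offset=11
After 7 (read(7)): returned 'V50H57M', offset=18
After 8 (seek(+0, CUR)): offset=18

Answer: 18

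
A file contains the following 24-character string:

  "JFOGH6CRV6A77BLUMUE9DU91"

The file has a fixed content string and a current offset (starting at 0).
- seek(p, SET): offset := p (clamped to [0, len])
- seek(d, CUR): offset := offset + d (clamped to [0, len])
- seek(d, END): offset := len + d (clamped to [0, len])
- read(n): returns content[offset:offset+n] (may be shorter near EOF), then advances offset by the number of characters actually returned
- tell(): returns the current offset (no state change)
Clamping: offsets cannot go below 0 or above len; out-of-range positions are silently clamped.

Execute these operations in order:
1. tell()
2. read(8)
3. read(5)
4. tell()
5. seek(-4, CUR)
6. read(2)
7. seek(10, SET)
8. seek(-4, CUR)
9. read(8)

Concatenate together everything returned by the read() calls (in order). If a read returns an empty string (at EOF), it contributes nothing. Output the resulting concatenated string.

After 1 (tell()): offset=0
After 2 (read(8)): returned 'JFOGH6CR', offset=8
After 3 (read(5)): returned 'V6A77', offset=13
After 4 (tell()): offset=13
After 5 (seek(-4, CUR)): offset=9
After 6 (read(2)): returned '6A', offset=11
After 7 (seek(10, SET)): offset=10
After 8 (seek(-4, CUR)): offset=6
After 9 (read(8)): returned 'CRV6A77B', offset=14

Answer: JFOGH6CRV6A776ACRV6A77B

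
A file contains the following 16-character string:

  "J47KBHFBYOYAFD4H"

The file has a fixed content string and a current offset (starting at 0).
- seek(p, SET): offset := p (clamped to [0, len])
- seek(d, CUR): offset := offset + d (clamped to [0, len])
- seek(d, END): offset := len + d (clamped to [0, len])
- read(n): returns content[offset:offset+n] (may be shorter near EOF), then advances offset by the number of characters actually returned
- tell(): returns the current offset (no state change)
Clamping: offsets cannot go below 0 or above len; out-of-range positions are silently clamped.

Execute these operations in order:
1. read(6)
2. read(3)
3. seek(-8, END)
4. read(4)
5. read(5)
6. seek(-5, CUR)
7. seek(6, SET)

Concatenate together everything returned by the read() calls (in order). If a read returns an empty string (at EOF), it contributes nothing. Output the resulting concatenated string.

After 1 (read(6)): returned 'J47KBH', offset=6
After 2 (read(3)): returned 'FBY', offset=9
After 3 (seek(-8, END)): offset=8
After 4 (read(4)): returned 'YOYA', offset=12
After 5 (read(5)): returned 'FD4H', offset=16
After 6 (seek(-5, CUR)): offset=11
After 7 (seek(6, SET)): offset=6

Answer: J47KBHFBYYOYAFD4H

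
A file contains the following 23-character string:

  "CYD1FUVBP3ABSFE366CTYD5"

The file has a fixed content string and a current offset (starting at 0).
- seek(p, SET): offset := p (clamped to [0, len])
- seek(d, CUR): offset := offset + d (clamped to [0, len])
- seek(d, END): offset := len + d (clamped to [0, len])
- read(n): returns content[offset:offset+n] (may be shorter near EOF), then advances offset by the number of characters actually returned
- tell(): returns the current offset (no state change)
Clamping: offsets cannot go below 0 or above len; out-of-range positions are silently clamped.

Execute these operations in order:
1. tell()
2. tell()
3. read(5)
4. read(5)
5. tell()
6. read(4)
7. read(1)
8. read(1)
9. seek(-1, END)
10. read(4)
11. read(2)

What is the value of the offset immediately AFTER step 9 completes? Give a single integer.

After 1 (tell()): offset=0
After 2 (tell()): offset=0
After 3 (read(5)): returned 'CYD1F', offset=5
After 4 (read(5)): returned 'UVBP3', offset=10
After 5 (tell()): offset=10
After 6 (read(4)): returned 'ABSF', offset=14
After 7 (read(1)): returned 'E', offset=15
After 8 (read(1)): returned '3', offset=16
After 9 (seek(-1, END)): offset=22

Answer: 22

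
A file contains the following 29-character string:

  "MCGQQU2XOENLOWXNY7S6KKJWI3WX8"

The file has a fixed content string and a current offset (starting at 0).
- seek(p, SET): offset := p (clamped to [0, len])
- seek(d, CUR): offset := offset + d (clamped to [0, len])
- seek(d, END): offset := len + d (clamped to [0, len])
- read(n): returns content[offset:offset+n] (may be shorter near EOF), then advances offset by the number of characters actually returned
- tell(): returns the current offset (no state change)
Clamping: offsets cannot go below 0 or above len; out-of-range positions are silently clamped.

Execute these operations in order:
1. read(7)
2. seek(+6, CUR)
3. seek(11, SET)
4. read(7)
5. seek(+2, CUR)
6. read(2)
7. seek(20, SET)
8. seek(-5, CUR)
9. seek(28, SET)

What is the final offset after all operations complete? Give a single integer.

Answer: 28

Derivation:
After 1 (read(7)): returned 'MCGQQU2', offset=7
After 2 (seek(+6, CUR)): offset=13
After 3 (seek(11, SET)): offset=11
After 4 (read(7)): returned 'LOWXNY7', offset=18
After 5 (seek(+2, CUR)): offset=20
After 6 (read(2)): returned 'KK', offset=22
After 7 (seek(20, SET)): offset=20
After 8 (seek(-5, CUR)): offset=15
After 9 (seek(28, SET)): offset=28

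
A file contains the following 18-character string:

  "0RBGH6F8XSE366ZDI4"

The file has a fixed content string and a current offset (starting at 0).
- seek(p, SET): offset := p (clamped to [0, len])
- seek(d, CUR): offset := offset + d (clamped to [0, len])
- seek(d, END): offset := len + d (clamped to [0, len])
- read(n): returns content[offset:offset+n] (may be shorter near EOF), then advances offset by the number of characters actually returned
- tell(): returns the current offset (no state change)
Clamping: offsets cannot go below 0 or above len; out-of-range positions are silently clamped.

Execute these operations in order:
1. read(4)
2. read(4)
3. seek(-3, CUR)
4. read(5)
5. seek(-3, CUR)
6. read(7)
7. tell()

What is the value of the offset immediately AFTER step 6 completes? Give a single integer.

After 1 (read(4)): returned '0RBG', offset=4
After 2 (read(4)): returned 'H6F8', offset=8
After 3 (seek(-3, CUR)): offset=5
After 4 (read(5)): returned '6F8XS', offset=10
After 5 (seek(-3, CUR)): offset=7
After 6 (read(7)): returned '8XSE366', offset=14

Answer: 14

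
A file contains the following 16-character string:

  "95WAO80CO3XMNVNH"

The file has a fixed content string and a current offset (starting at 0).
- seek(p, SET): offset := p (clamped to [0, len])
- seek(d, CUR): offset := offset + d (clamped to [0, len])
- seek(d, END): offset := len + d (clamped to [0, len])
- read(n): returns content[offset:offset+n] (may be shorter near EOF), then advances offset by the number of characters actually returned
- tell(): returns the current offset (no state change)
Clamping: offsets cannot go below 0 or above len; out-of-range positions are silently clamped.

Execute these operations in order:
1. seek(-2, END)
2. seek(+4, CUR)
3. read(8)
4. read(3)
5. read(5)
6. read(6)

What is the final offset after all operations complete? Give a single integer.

After 1 (seek(-2, END)): offset=14
After 2 (seek(+4, CUR)): offset=16
After 3 (read(8)): returned '', offset=16
After 4 (read(3)): returned '', offset=16
After 5 (read(5)): returned '', offset=16
After 6 (read(6)): returned '', offset=16

Answer: 16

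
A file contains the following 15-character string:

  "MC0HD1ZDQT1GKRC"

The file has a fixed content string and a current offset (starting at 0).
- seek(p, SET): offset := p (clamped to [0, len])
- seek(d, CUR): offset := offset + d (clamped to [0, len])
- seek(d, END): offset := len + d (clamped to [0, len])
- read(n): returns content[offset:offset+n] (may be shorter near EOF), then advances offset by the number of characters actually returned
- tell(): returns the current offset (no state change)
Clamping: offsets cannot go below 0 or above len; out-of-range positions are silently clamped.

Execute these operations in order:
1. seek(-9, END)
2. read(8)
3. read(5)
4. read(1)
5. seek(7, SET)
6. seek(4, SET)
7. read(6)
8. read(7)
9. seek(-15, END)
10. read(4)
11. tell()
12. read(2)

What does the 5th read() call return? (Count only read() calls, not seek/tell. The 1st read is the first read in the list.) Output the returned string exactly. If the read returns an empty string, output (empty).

After 1 (seek(-9, END)): offset=6
After 2 (read(8)): returned 'ZDQT1GKR', offset=14
After 3 (read(5)): returned 'C', offset=15
After 4 (read(1)): returned '', offset=15
After 5 (seek(7, SET)): offset=7
After 6 (seek(4, SET)): offset=4
After 7 (read(6)): returned 'D1ZDQT', offset=10
After 8 (read(7)): returned '1GKRC', offset=15
After 9 (seek(-15, END)): offset=0
After 10 (read(4)): returned 'MC0H', offset=4
After 11 (tell()): offset=4
After 12 (read(2)): returned 'D1', offset=6

Answer: 1GKRC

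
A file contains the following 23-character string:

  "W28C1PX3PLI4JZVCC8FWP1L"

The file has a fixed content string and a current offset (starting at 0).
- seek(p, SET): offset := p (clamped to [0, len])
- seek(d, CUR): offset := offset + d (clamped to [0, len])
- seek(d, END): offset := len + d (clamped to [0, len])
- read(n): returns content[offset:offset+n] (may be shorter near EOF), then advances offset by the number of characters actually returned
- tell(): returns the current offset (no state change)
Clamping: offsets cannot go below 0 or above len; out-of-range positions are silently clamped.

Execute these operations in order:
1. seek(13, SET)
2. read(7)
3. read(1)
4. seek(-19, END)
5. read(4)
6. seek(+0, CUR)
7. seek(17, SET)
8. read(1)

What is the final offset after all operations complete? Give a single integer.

After 1 (seek(13, SET)): offset=13
After 2 (read(7)): returned 'ZVCC8FW', offset=20
After 3 (read(1)): returned 'P', offset=21
After 4 (seek(-19, END)): offset=4
After 5 (read(4)): returned '1PX3', offset=8
After 6 (seek(+0, CUR)): offset=8
After 7 (seek(17, SET)): offset=17
After 8 (read(1)): returned '8', offset=18

Answer: 18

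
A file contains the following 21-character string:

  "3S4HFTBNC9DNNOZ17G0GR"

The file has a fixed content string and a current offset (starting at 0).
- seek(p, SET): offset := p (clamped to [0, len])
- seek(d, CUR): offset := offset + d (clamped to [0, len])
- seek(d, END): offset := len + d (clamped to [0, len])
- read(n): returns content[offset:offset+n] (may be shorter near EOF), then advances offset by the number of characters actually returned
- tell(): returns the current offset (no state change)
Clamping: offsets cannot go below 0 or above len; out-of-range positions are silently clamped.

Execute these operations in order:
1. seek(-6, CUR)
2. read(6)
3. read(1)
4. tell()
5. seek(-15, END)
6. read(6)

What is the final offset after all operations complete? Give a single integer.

After 1 (seek(-6, CUR)): offset=0
After 2 (read(6)): returned '3S4HFT', offset=6
After 3 (read(1)): returned 'B', offset=7
After 4 (tell()): offset=7
After 5 (seek(-15, END)): offset=6
After 6 (read(6)): returned 'BNC9DN', offset=12

Answer: 12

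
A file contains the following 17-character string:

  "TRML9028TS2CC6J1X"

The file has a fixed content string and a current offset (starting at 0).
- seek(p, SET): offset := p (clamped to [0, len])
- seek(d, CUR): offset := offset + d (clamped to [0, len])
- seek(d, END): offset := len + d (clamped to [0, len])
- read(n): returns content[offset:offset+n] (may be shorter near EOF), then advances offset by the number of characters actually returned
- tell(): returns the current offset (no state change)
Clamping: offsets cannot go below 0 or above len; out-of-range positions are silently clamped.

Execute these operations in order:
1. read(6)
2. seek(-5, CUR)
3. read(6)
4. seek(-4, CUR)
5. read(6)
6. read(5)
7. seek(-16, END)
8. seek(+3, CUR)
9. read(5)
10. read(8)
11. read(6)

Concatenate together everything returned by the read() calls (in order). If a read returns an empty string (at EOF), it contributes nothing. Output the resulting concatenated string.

After 1 (read(6)): returned 'TRML90', offset=6
After 2 (seek(-5, CUR)): offset=1
After 3 (read(6)): returned 'RML902', offset=7
After 4 (seek(-4, CUR)): offset=3
After 5 (read(6)): returned 'L9028T', offset=9
After 6 (read(5)): returned 'S2CC6', offset=14
After 7 (seek(-16, END)): offset=1
After 8 (seek(+3, CUR)): offset=4
After 9 (read(5)): returned '9028T', offset=9
After 10 (read(8)): returned 'S2CC6J1X', offset=17
After 11 (read(6)): returned '', offset=17

Answer: TRML90RML902L9028TS2CC69028TS2CC6J1X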